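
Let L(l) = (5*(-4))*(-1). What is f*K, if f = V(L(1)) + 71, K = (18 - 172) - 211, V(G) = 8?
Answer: -28835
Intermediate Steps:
L(l) = 20 (L(l) = -20*(-1) = 20)
K = -365 (K = -154 - 211 = -365)
f = 79 (f = 8 + 71 = 79)
f*K = 79*(-365) = -28835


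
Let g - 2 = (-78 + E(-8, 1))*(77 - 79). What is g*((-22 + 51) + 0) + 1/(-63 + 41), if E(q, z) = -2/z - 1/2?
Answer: 103993/22 ≈ 4727.0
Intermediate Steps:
E(q, z) = -½ - 2/z (E(q, z) = -2/z - 1*½ = -2/z - ½ = -½ - 2/z)
g = 163 (g = 2 + (-78 + (½)*(-4 - 1*1)/1)*(77 - 79) = 2 + (-78 + (½)*1*(-4 - 1))*(-2) = 2 + (-78 + (½)*1*(-5))*(-2) = 2 + (-78 - 5/2)*(-2) = 2 - 161/2*(-2) = 2 + 161 = 163)
g*((-22 + 51) + 0) + 1/(-63 + 41) = 163*((-22 + 51) + 0) + 1/(-63 + 41) = 163*(29 + 0) + 1/(-22) = 163*29 - 1/22 = 4727 - 1/22 = 103993/22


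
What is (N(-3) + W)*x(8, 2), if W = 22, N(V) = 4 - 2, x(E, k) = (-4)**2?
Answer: 384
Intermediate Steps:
x(E, k) = 16
N(V) = 2
(N(-3) + W)*x(8, 2) = (2 + 22)*16 = 24*16 = 384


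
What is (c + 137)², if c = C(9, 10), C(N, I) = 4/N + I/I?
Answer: 1552516/81 ≈ 19167.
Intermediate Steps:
C(N, I) = 1 + 4/N (C(N, I) = 4/N + 1 = 1 + 4/N)
c = 13/9 (c = (4 + 9)/9 = (⅑)*13 = 13/9 ≈ 1.4444)
(c + 137)² = (13/9 + 137)² = (1246/9)² = 1552516/81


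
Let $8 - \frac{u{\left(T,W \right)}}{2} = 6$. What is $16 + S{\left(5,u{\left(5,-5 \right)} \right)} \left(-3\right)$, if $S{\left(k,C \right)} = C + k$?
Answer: $-11$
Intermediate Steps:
$u{\left(T,W \right)} = 4$ ($u{\left(T,W \right)} = 16 - 12 = 4$)
$16 + S{\left(5,u{\left(5,-5 \right)} \right)} \left(-3\right) = 16 + \left(4 + 5\right) \left(-3\right) = 16 + 9 \left(-3\right) = 16 - 27 = -11$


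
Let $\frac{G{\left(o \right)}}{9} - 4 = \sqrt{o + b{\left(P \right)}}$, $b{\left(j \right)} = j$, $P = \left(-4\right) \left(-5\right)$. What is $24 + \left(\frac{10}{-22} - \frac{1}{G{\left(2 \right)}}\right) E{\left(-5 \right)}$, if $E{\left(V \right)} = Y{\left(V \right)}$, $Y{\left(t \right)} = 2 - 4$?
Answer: $\frac{7354}{297} + \frac{\sqrt{22}}{27} \approx 24.935$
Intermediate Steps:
$P = 20$
$Y{\left(t \right)} = -2$ ($Y{\left(t \right)} = 2 - 4 = -2$)
$E{\left(V \right)} = -2$
$G{\left(o \right)} = 36 + 9 \sqrt{20 + o}$ ($G{\left(o \right)} = 36 + 9 \sqrt{o + 20} = 36 + 9 \sqrt{20 + o}$)
$24 + \left(\frac{10}{-22} - \frac{1}{G{\left(2 \right)}}\right) E{\left(-5 \right)} = 24 + \left(\frac{10}{-22} - \frac{1}{36 + 9 \sqrt{20 + 2}}\right) \left(-2\right) = 24 + \left(10 \left(- \frac{1}{22}\right) - \frac{1}{36 + 9 \sqrt{22}}\right) \left(-2\right) = 24 + \left(- \frac{5}{11} - \frac{1}{36 + 9 \sqrt{22}}\right) \left(-2\right) = 24 + \left(\frac{10}{11} + \frac{2}{36 + 9 \sqrt{22}}\right) = \frac{274}{11} + \frac{2}{36 + 9 \sqrt{22}}$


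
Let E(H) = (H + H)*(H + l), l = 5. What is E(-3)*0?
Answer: 0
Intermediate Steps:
E(H) = 2*H*(5 + H) (E(H) = (H + H)*(H + 5) = (2*H)*(5 + H) = 2*H*(5 + H))
E(-3)*0 = (2*(-3)*(5 - 3))*0 = (2*(-3)*2)*0 = -12*0 = 0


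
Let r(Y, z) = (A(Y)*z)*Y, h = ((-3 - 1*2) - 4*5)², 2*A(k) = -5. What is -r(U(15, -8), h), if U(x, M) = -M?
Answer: 12500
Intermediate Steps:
A(k) = -5/2 (A(k) = (½)*(-5) = -5/2)
h = 625 (h = ((-3 - 2) - 20)² = (-5 - 20)² = (-25)² = 625)
r(Y, z) = -5*Y*z/2 (r(Y, z) = (-5*z/2)*Y = -5*Y*z/2)
-r(U(15, -8), h) = -(-5)*(-1*(-8))*625/2 = -(-5)*8*625/2 = -1*(-12500) = 12500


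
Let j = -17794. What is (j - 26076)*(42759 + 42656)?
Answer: -3747156050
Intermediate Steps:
(j - 26076)*(42759 + 42656) = (-17794 - 26076)*(42759 + 42656) = -43870*85415 = -3747156050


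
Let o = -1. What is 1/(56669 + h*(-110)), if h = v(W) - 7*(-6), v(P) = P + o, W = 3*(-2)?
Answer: 1/52819 ≈ 1.8933e-5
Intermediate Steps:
W = -6
v(P) = -1 + P (v(P) = P - 1 = -1 + P)
h = 35 (h = (-1 - 6) - 7*(-6) = -7 + 42 = 35)
1/(56669 + h*(-110)) = 1/(56669 + 35*(-110)) = 1/(56669 - 3850) = 1/52819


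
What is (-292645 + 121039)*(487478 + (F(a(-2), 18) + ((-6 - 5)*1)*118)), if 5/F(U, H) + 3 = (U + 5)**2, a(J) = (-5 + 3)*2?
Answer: -83430976065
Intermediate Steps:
a(J) = -4 (a(J) = -2*2 = -4)
F(U, H) = 5/(-3 + (5 + U)**2) (F(U, H) = 5/(-3 + (U + 5)**2) = 5/(-3 + (5 + U)**2))
(-292645 + 121039)*(487478 + (F(a(-2), 18) + ((-6 - 5)*1)*118)) = (-292645 + 121039)*(487478 + (5/(-3 + (5 - 4)**2) + ((-6 - 5)*1)*118)) = -171606*(487478 + (5/(-3 + 1**2) - 11*1*118)) = -171606*(487478 + (5/(-3 + 1) - 11*118)) = -171606*(487478 + (5/(-2) - 1298)) = -171606*(487478 + (5*(-1/2) - 1298)) = -171606*(487478 + (-5/2 - 1298)) = -171606*(487478 - 2601/2) = -171606*972355/2 = -83430976065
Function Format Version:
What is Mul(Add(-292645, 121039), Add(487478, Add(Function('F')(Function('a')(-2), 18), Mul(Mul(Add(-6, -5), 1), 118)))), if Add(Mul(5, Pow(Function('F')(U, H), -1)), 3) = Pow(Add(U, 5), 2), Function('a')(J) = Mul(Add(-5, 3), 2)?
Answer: -83430976065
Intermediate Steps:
Function('a')(J) = -4 (Function('a')(J) = Mul(-2, 2) = -4)
Function('F')(U, H) = Mul(5, Pow(Add(-3, Pow(Add(5, U), 2)), -1)) (Function('F')(U, H) = Mul(5, Pow(Add(-3, Pow(Add(U, 5), 2)), -1)) = Mul(5, Pow(Add(-3, Pow(Add(5, U), 2)), -1)))
Mul(Add(-292645, 121039), Add(487478, Add(Function('F')(Function('a')(-2), 18), Mul(Mul(Add(-6, -5), 1), 118)))) = Mul(Add(-292645, 121039), Add(487478, Add(Mul(5, Pow(Add(-3, Pow(Add(5, -4), 2)), -1)), Mul(Mul(Add(-6, -5), 1), 118)))) = Mul(-171606, Add(487478, Add(Mul(5, Pow(Add(-3, Pow(1, 2)), -1)), Mul(Mul(-11, 1), 118)))) = Mul(-171606, Add(487478, Add(Mul(5, Pow(Add(-3, 1), -1)), Mul(-11, 118)))) = Mul(-171606, Add(487478, Add(Mul(5, Pow(-2, -1)), -1298))) = Mul(-171606, Add(487478, Add(Mul(5, Rational(-1, 2)), -1298))) = Mul(-171606, Add(487478, Add(Rational(-5, 2), -1298))) = Mul(-171606, Add(487478, Rational(-2601, 2))) = Mul(-171606, Rational(972355, 2)) = -83430976065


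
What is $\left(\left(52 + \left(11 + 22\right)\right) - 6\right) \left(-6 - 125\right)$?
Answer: $-10349$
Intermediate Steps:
$\left(\left(52 + \left(11 + 22\right)\right) - 6\right) \left(-6 - 125\right) = \left(\left(52 + 33\right) - 6\right) \left(-131\right) = \left(85 - 6\right) \left(-131\right) = 79 \left(-131\right) = -10349$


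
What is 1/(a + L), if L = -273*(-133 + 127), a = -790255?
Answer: -1/788617 ≈ -1.2680e-6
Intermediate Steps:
L = 1638 (L = -273*(-6) = 1638)
1/(a + L) = 1/(-790255 + 1638) = 1/(-788617) = -1/788617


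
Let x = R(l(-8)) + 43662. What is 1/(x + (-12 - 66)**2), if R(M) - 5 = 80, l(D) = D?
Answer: 1/49831 ≈ 2.0068e-5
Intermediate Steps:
R(M) = 85 (R(M) = 5 + 80 = 85)
x = 43747 (x = 85 + 43662 = 43747)
1/(x + (-12 - 66)**2) = 1/(43747 + (-12 - 66)**2) = 1/(43747 + (-78)**2) = 1/(43747 + 6084) = 1/49831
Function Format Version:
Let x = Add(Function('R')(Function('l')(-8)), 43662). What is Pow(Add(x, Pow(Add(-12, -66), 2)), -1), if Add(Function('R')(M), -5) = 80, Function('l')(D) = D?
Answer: Rational(1, 49831) ≈ 2.0068e-5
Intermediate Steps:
Function('R')(M) = 85 (Function('R')(M) = Add(5, 80) = 85)
x = 43747 (x = Add(85, 43662) = 43747)
Pow(Add(x, Pow(Add(-12, -66), 2)), -1) = Pow(Add(43747, Pow(Add(-12, -66), 2)), -1) = Pow(Add(43747, Pow(-78, 2)), -1) = Pow(Add(43747, 6084), -1) = Pow(49831, -1) = Rational(1, 49831)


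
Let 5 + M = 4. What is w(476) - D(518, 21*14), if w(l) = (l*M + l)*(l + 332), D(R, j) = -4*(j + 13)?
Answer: 1228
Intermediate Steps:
M = -1 (M = -5 + 4 = -1)
D(R, j) = -52 - 4*j (D(R, j) = -4*(13 + j) = -52 - 4*j)
w(l) = 0 (w(l) = (l*(-1) + l)*(l + 332) = (-l + l)*(332 + l) = 0*(332 + l) = 0)
w(476) - D(518, 21*14) = 0 - (-52 - 84*14) = 0 - (-52 - 4*294) = 0 - (-52 - 1176) = 0 - 1*(-1228) = 0 + 1228 = 1228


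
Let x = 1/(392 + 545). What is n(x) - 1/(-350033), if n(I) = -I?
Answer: -349096/327980921 ≈ -0.0010644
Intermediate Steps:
x = 1/937 ≈ 0.0010672
n(x) - 1/(-350033) = -1*1/937 - 1/(-350033) = -1/937 - 1*(-1/350033) = -1/937 + 1/350033 = -349096/327980921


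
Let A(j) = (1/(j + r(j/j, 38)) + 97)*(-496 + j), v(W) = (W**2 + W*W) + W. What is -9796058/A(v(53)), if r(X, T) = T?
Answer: -490576273/25138425 ≈ -19.515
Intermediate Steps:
v(W) = W + 2*W**2 (v(W) = (W**2 + W**2) + W = 2*W**2 + W = W + 2*W**2)
A(j) = (-496 + j)*(97 + 1/(38 + j)) (A(j) = (1/(j + 38) + 97)*(-496 + j) = (1/(38 + j) + 97)*(-496 + j) = (97 + 1/(38 + j))*(-496 + j) = (-496 + j)*(97 + 1/(38 + j)))
-9796058/A(v(53)) = -9796058*(38 + 53*(1 + 2*53))/(-1828752 - 2354525*(1 + 2*53) + 97*(53*(1 + 2*53))**2) = -9796058*(38 + 53*(1 + 106))/(-1828752 - 2354525*(1 + 106) + 97*(53*(1 + 106))**2) = -9796058*(38 + 53*107)/(-1828752 - 2354525*107 + 97*(53*107)**2) = -9796058*(38 + 5671)/(-1828752 - 44425*5671 + 97*5671**2) = -9796058*5709/(-1828752 - 251934175 + 97*32160241) = -9796058*5709/(-1828752 - 251934175 + 3119543377) = -9796058/((1/5709)*2865780450) = -9796058/955260150/1903 = -9796058*1903/955260150 = -490576273/25138425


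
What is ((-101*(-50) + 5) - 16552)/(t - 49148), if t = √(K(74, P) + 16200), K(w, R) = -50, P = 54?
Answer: 282527278/1207754877 + 57485*√646/2415509754 ≈ 0.23453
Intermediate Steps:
t = 5*√646 (t = √(-50 + 16200) = √16150 = 5*√646 ≈ 127.08)
((-101*(-50) + 5) - 16552)/(t - 49148) = ((-101*(-50) + 5) - 16552)/(5*√646 - 49148) = ((5050 + 5) - 16552)/(-49148 + 5*√646) = (5055 - 16552)/(-49148 + 5*√646) = -11497/(-49148 + 5*√646)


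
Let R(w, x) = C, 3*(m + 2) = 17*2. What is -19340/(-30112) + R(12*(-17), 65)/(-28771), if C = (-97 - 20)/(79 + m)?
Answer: 36866205353/57395843320 ≈ 0.64231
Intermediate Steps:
m = 28/3 (m = -2 + (17*2)/3 = -2 + (⅓)*34 = -2 + 34/3 = 28/3 ≈ 9.3333)
C = -351/265 (C = (-97 - 20)/(79 + 28/3) = -117/265/3 = -117*3/265 = -351/265 ≈ -1.3245)
R(w, x) = -351/265
-19340/(-30112) + R(12*(-17), 65)/(-28771) = -19340/(-30112) - 351/265/(-28771) = -19340*(-1/30112) - 351/265*(-1/28771) = 4835/7528 + 351/7624315 = 36866205353/57395843320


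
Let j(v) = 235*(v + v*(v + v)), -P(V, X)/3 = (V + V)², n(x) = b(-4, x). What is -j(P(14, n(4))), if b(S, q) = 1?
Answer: -2599442160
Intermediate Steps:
n(x) = 1
P(V, X) = -12*V² (P(V, X) = -3*(V + V)² = -3*4*V² = -12*V²)
j(v) = 235*v + 470*v² (j(v) = 235*(v + v*(2*v)) = 235*(v + 2*v²) = 235*v + 470*v²)
-j(P(14, n(4))) = -235*(-12*14²)*(1 + 2*(-12*14²)) = -235*(-12*196)*(1 + 2*(-12*196)) = -235*(-2352)*(1 + 2*(-2352)) = -235*(-2352)*(1 - 4704) = -235*(-2352)*(-4703) = -1*2599442160 = -2599442160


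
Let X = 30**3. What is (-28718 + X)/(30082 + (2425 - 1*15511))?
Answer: -859/8498 ≈ -0.10108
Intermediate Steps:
X = 27000
(-28718 + X)/(30082 + (2425 - 1*15511)) = (-28718 + 27000)/(30082 + (2425 - 1*15511)) = -1718/(30082 + (2425 - 15511)) = -1718/(30082 - 13086) = -1718/16996 = -1718*1/16996 = -859/8498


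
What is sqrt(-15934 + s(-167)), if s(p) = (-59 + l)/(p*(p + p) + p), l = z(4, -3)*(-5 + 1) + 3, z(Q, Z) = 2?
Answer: I*sqrt(5475247355102)/18537 ≈ 126.23*I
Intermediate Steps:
l = -5 (l = 2*(-5 + 1) + 3 = 2*(-4) + 3 = -8 + 3 = -5)
s(p) = -64/(p + 2*p**2) (s(p) = (-59 - 5)/(p*(p + p) + p) = -64/(p*(2*p) + p) = -64/(2*p**2 + p) = -64/(p + 2*p**2))
sqrt(-15934 + s(-167)) = sqrt(-15934 - 64/(-167*(1 + 2*(-167)))) = sqrt(-15934 - 64*(-1/167)/(1 - 334)) = sqrt(-15934 - 64*(-1/167)/(-333)) = sqrt(-15934 - 64*(-1/167)*(-1/333)) = sqrt(-15934 - 64/55611) = sqrt(-886105738/55611) = I*sqrt(5475247355102)/18537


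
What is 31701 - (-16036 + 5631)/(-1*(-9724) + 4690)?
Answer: 456948619/14414 ≈ 31702.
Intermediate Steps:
31701 - (-16036 + 5631)/(-1*(-9724) + 4690) = 31701 - (-10405)/(9724 + 4690) = 31701 - (-10405)/14414 = 31701 - 1*(-10405/14414) = 31701 + 10405/14414 = 456948619/14414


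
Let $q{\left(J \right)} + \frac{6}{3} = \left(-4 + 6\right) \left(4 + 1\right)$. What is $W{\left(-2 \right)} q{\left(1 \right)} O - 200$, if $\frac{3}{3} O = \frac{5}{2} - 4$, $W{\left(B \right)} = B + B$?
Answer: $-152$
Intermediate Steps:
$W{\left(B \right)} = 2 B$
$O = - \frac{3}{2}$ ($O = \frac{5}{2} - 4 = - \frac{3}{2} \approx -1.5$)
$q{\left(J \right)} = 8$ ($q{\left(J \right)} = -2 + \left(-4 + 6\right) \left(4 + 1\right) = -2 + 2 \cdot 5 = -2 + 10 = 8$)
$W{\left(-2 \right)} q{\left(1 \right)} O - 200 = 2 \left(-2\right) 8 \left(- \frac{3}{2}\right) - 200 = \left(-4\right) 8 \left(- \frac{3}{2}\right) - 200 = \left(-32\right) \left(- \frac{3}{2}\right) - 200 = 48 - 200 = -152$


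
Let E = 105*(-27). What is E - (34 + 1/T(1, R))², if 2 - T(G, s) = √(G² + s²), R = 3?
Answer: -71437/18 + 101*√10/9 ≈ -3933.2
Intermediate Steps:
T(G, s) = 2 - √(G² + s²)
E = -2835
E - (34 + 1/T(1, R))² = -2835 - (34 + 1/(2 - √(1² + 3²)))² = -2835 - (34 + 1/(2 - √(1 + 9)))² = -2835 - (34 + 1/(2 - √10))²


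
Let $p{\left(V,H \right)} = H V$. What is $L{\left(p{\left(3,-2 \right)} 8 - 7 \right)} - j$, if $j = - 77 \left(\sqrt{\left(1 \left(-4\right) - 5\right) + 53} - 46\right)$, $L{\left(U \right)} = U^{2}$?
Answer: $-517 + 154 \sqrt{11} \approx -6.2398$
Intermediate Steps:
$j = 3542 - 154 \sqrt{11}$ ($j = - 77 \left(\sqrt{\left(-4 - 5\right) + 53} - 46\right) = - 77 \left(\sqrt{-9 + 53} - 46\right) = - 77 \left(\sqrt{44} - 46\right) = - 77 \left(2 \sqrt{11} - 46\right) = - 77 \left(-46 + 2 \sqrt{11}\right) = 3542 - 154 \sqrt{11} \approx 3031.2$)
$L{\left(p{\left(3,-2 \right)} 8 - 7 \right)} - j = \left(\left(-2\right) 3 \cdot 8 - 7\right)^{2} - \left(3542 - 154 \sqrt{11}\right) = \left(\left(-6\right) 8 - 7\right)^{2} - \left(3542 - 154 \sqrt{11}\right) = \left(-48 - 7\right)^{2} - \left(3542 - 154 \sqrt{11}\right) = \left(-55\right)^{2} - \left(3542 - 154 \sqrt{11}\right) = 3025 - \left(3542 - 154 \sqrt{11}\right) = -517 + 154 \sqrt{11}$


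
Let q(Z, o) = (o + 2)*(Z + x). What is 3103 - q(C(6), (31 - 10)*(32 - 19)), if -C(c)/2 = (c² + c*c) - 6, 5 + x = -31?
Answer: 49303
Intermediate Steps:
x = -36 (x = -5 - 31 = -36)
C(c) = 12 - 4*c² (C(c) = -2*((c² + c*c) - 6) = -2*((c² + c²) - 6) = -2*(2*c² - 6) = -2*(-6 + 2*c²) = 12 - 4*c²)
q(Z, o) = (-36 + Z)*(2 + o) (q(Z, o) = (o + 2)*(Z - 36) = (2 + o)*(-36 + Z) = (-36 + Z)*(2 + o))
3103 - q(C(6), (31 - 10)*(32 - 19)) = 3103 - (-72 - 36*(31 - 10)*(32 - 19) + 2*(12 - 4*6²) + (12 - 4*6²)*((31 - 10)*(32 - 19))) = 3103 - (-72 - 756*13 + 2*(12 - 4*36) + (12 - 4*36)*(21*13)) = 3103 - (-72 - 36*273 + 2*(12 - 144) + (12 - 144)*273) = 3103 - (-72 - 9828 + 2*(-132) - 132*273) = 3103 - (-72 - 9828 - 264 - 36036) = 3103 - 1*(-46200) = 3103 + 46200 = 49303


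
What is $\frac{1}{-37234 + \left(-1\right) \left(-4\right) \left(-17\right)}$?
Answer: $- \frac{1}{37302} \approx -2.6808 \cdot 10^{-5}$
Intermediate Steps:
$\frac{1}{-37234 + \left(-1\right) \left(-4\right) \left(-17\right)} = \frac{1}{-37234 + 4 \left(-17\right)} = \frac{1}{-37234 - 68} = \frac{1}{-37302} = - \frac{1}{37302}$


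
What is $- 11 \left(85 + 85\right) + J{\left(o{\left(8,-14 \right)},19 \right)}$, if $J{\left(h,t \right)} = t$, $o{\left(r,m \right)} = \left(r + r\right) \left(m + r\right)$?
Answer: $-1851$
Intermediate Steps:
$o{\left(r,m \right)} = 2 r \left(m + r\right)$
$- 11 \left(85 + 85\right) + J{\left(o{\left(8,-14 \right)},19 \right)} = - 11 \left(85 + 85\right) + 19 = \left(-11\right) 170 + 19 = -1870 + 19 = -1851$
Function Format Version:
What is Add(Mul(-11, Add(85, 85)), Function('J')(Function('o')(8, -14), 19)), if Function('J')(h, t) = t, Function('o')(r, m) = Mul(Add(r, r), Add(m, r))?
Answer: -1851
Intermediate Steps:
Function('o')(r, m) = Mul(2, r, Add(m, r)) (Function('o')(r, m) = Mul(Mul(2, r), Add(m, r)) = Mul(2, r, Add(m, r)))
Add(Mul(-11, Add(85, 85)), Function('J')(Function('o')(8, -14), 19)) = Add(Mul(-11, Add(85, 85)), 19) = Add(Mul(-11, 170), 19) = Add(-1870, 19) = -1851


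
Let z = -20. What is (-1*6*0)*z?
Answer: 0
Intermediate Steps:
(-1*6*0)*z = (-1*6*0)*(-20) = -6*0*(-20) = 0*(-20) = 0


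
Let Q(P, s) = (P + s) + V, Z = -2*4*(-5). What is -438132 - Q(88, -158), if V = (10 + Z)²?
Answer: -440562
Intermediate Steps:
Z = 40 (Z = -8*(-5) = 40)
V = 2500 (V = (10 + 40)² = 50² = 2500)
Q(P, s) = 2500 + P + s (Q(P, s) = (P + s) + 2500 = 2500 + P + s)
-438132 - Q(88, -158) = -438132 - (2500 + 88 - 158) = -438132 - 1*2430 = -438132 - 2430 = -440562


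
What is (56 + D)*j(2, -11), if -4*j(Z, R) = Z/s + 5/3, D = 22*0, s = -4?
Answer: -49/3 ≈ -16.333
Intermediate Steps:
D = 0
j(Z, R) = -5/12 + Z/16 (j(Z, R) = -(Z/(-4) + 5/3)/4 = -(Z*(-¼) + 5*(⅓))/4 = -(-Z/4 + 5/3)/4 = -(5/3 - Z/4)/4 = -5/12 + Z/16)
(56 + D)*j(2, -11) = (56 + 0)*(-5/12 + (1/16)*2) = 56*(-5/12 + ⅛) = 56*(-7/24) = -49/3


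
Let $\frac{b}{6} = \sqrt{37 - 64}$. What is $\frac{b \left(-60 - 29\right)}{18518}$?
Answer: $- \frac{801 i \sqrt{3}}{9259} \approx - 0.14984 i$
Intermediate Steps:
$b = 18 i \sqrt{3}$ ($b = 6 \sqrt{37 - 64} = 6 \sqrt{-27} = 6 \cdot 3 i \sqrt{3} = 18 i \sqrt{3} \approx 31.177 i$)
$\frac{b \left(-60 - 29\right)}{18518} = \frac{18 i \sqrt{3} \left(-60 - 29\right)}{18518} = 18 i \sqrt{3} \left(-89\right) \frac{1}{18518} = - 1602 i \sqrt{3} \cdot \frac{1}{18518} = - \frac{801 i \sqrt{3}}{9259}$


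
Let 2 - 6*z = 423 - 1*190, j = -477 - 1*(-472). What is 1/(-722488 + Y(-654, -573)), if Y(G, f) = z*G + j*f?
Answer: -1/694444 ≈ -1.4400e-6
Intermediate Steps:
j = -5 (j = -477 + 472 = -5)
z = -77/2 (z = ⅓ - (423 - 1*190)/6 = ⅓ - (423 - 190)/6 = ⅓ - ⅙*233 = ⅓ - 233/6 = -77/2 ≈ -38.500)
Y(G, f) = -5*f - 77*G/2 (Y(G, f) = -77*G/2 - 5*f = -5*f - 77*G/2)
1/(-722488 + Y(-654, -573)) = 1/(-722488 + (-5*(-573) - 77/2*(-654))) = 1/(-722488 + (2865 + 25179)) = 1/(-722488 + 28044) = 1/(-694444) = -1/694444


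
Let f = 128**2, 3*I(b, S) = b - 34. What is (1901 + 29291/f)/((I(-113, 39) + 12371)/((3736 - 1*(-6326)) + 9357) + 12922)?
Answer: 121078533045/822295396352 ≈ 0.14724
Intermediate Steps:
I(b, S) = -34/3 + b/3 (I(b, S) = (b - 34)/3 = (-34 + b)/3 = -34/3 + b/3)
f = 16384
(1901 + 29291/f)/((I(-113, 39) + 12371)/((3736 - 1*(-6326)) + 9357) + 12922) = (1901 + 29291/16384)/(((-34/3 + (1/3)*(-113)) + 12371)/((3736 - 1*(-6326)) + 9357) + 12922) = (1901 + 29291*(1/16384))/(((-34/3 - 113/3) + 12371)/((3736 + 6326) + 9357) + 12922) = (1901 + 29291/16384)/((-49 + 12371)/(10062 + 9357) + 12922) = 31175275/(16384*(12322/19419 + 12922)) = 31175275/(16384*(250944640/19419)) = (31175275/16384)*(19419/250944640) = 121078533045/822295396352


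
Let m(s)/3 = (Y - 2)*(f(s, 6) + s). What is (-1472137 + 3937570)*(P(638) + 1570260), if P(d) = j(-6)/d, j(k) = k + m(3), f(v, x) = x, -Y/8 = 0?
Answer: 1234967218440030/319 ≈ 3.8714e+12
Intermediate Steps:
Y = 0 (Y = -8*0 = 0)
m(s) = -36 - 6*s (m(s) = 3*((0 - 2)*(6 + s)) = 3*(-2*(6 + s)) = 3*(-12 - 2*s) = -36 - 6*s)
j(k) = -54 + k (j(k) = k + (-36 - 6*3) = k + (-36 - 18) = k - 54 = -54 + k)
P(d) = -60/d (P(d) = (-54 - 6)/d = -60/d)
(-1472137 + 3937570)*(P(638) + 1570260) = (-1472137 + 3937570)*(-60/638 + 1570260) = 2465433*(-60*1/638 + 1570260) = 2465433*(-30/319 + 1570260) = 2465433*(500912910/319) = 1234967218440030/319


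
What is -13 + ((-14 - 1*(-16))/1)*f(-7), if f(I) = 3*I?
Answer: -55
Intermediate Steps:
-13 + ((-14 - 1*(-16))/1)*f(-7) = -13 + ((-14 - 1*(-16))/1)*(3*(-7)) = -13 + ((-14 + 16)*1)*(-21) = -13 + (2*1)*(-21) = -13 + 2*(-21) = -13 - 42 = -55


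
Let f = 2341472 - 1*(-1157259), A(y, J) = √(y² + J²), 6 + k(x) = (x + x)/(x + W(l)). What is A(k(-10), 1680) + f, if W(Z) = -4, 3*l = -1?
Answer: 3498731 + 16*√540229/7 ≈ 3.5004e+6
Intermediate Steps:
l = -⅓ (l = (⅓)*(-1) = -⅓ ≈ -0.33333)
k(x) = -6 + 2*x/(-4 + x) (k(x) = -6 + (x + x)/(x - 4) = -6 + (2*x)/(-4 + x) = -6 + 2*x/(-4 + x))
A(y, J) = √(J² + y²)
f = 3498731 (f = 2341472 + 1157259 = 3498731)
A(k(-10), 1680) + f = √(1680² + (4*(6 - 1*(-10))/(-4 - 10))²) + 3498731 = √(2822400 + (4*(6 + 10)/(-14))²) + 3498731 = √(2822400 + (4*(-1/14)*16)²) + 3498731 = √(2822400 + (-32/7)²) + 3498731 = √(2822400 + 1024/49) + 3498731 = √(138298624/49) + 3498731 = 16*√540229/7 + 3498731 = 3498731 + 16*√540229/7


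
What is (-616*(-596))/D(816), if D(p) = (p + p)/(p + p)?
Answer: 367136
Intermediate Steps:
D(p) = 1 (D(p) = (2*p)/((2*p)) = (2*p)*(1/(2*p)) = 1)
(-616*(-596))/D(816) = -616*(-596)/1 = 367136*1 = 367136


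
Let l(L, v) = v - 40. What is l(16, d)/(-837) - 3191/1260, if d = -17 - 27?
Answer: -31667/13020 ≈ -2.4322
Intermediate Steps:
d = -44
l(L, v) = -40 + v
l(16, d)/(-837) - 3191/1260 = (-40 - 44)/(-837) - 3191/1260 = -84*(-1/837) - 3191*1/1260 = 28/279 - 3191/1260 = -31667/13020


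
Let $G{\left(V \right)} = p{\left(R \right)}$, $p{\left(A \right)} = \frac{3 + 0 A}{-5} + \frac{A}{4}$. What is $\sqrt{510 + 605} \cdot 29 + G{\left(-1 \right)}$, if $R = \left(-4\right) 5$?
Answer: $- \frac{28}{5} + 29 \sqrt{1115} \approx 962.76$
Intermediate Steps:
$R = -20$
$p{\left(A \right)} = - \frac{3}{5} + \frac{A}{4}$ ($p{\left(A \right)} = \left(3 + 0\right) \left(- \frac{1}{5}\right) + A \frac{1}{4} = 3 \left(- \frac{1}{5}\right) + \frac{A}{4} = - \frac{3}{5} + \frac{A}{4}$)
$G{\left(V \right)} = - \frac{28}{5}$ ($G{\left(V \right)} = - \frac{3}{5} + \frac{1}{4} \left(-20\right) = - \frac{3}{5} - 5 = - \frac{28}{5}$)
$\sqrt{510 + 605} \cdot 29 + G{\left(-1 \right)} = \sqrt{510 + 605} \cdot 29 - \frac{28}{5} = \sqrt{1115} \cdot 29 - \frac{28}{5} = 29 \sqrt{1115} - \frac{28}{5} = - \frac{28}{5} + 29 \sqrt{1115}$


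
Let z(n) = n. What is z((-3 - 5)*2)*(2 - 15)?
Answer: 208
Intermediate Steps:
z((-3 - 5)*2)*(2 - 15) = ((-3 - 5)*2)*(2 - 15) = -8*2*(-13) = -16*(-13) = 208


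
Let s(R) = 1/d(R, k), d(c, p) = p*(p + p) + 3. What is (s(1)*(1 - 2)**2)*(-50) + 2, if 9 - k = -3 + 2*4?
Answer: 4/7 ≈ 0.57143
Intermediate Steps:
k = 4 (k = 9 - (-3 + 2*4) = 9 - (-3 + 8) = 9 - 1*5 = 9 - 5 = 4)
d(c, p) = 3 + 2*p**2 (d(c, p) = p*(2*p) + 3 = 2*p**2 + 3 = 3 + 2*p**2)
s(R) = 1/35 (s(R) = 1/(3 + 2*4**2) = 1/(3 + 2*16) = 1/(3 + 32) = 1/35)
(s(1)*(1 - 2)**2)*(-50) + 2 = ((1 - 2)**2/35)*(-50) + 2 = ((1/35)*(-1)**2)*(-50) + 2 = ((1/35)*1)*(-50) + 2 = (1/35)*(-50) + 2 = -10/7 + 2 = 4/7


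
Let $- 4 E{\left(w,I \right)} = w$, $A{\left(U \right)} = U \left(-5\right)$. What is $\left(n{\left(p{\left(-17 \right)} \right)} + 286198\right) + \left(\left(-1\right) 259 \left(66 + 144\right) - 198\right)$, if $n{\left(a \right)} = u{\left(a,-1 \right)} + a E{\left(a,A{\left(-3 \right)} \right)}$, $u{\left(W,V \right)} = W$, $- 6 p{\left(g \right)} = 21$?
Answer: $\frac{3705655}{16} \approx 2.316 \cdot 10^{5}$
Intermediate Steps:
$p{\left(g \right)} = - \frac{7}{2}$ ($p{\left(g \right)} = \left(- \frac{1}{6}\right) 21 = - \frac{7}{2}$)
$A{\left(U \right)} = - 5 U$
$E{\left(w,I \right)} = - \frac{w}{4}$
$n{\left(a \right)} = a - \frac{a^{2}}{4}$ ($n{\left(a \right)} = a + a \left(- \frac{a}{4}\right) = a - \frac{a^{2}}{4}$)
$\left(n{\left(p{\left(-17 \right)} \right)} + 286198\right) + \left(\left(-1\right) 259 \left(66 + 144\right) - 198\right) = \left(\frac{1}{4} \left(- \frac{7}{2}\right) \left(4 - - \frac{7}{2}\right) + 286198\right) + \left(\left(-1\right) 259 \left(66 + 144\right) - 198\right) = \left(\frac{1}{4} \left(- \frac{7}{2}\right) \left(4 + \frac{7}{2}\right) + 286198\right) - 54588 = \left(\frac{1}{4} \left(- \frac{7}{2}\right) \frac{15}{2} + 286198\right) - 54588 = \left(- \frac{105}{16} + 286198\right) - 54588 = \frac{4579063}{16} - 54588 = \frac{3705655}{16}$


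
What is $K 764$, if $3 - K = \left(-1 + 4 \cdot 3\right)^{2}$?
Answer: $-90152$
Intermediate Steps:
$K = -118$ ($K = 3 - \left(-1 + 4 \cdot 3\right)^{2} = 3 - \left(-1 + 12\right)^{2} = 3 - 11^{2} = 3 - 121 = -118$)
$K 764 = \left(-118\right) 764 = -90152$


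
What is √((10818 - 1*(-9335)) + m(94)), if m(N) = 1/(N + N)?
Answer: √178071955/94 ≈ 141.96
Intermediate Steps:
m(N) = 1/(2*N)
√((10818 - 1*(-9335)) + m(94)) = √((10818 - 1*(-9335)) + (½)/94) = √((10818 + 9335) + (½)*(1/94)) = √(20153 + 1/188) = √(3788765/188) = √178071955/94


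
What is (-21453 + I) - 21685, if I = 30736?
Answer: -12402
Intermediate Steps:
(-21453 + I) - 21685 = (-21453 + 30736) - 21685 = 9283 - 21685 = -12402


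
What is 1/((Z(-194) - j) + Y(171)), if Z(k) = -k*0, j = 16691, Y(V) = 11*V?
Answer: -1/14810 ≈ -6.7522e-5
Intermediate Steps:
Z(k) = 0 (Z(k) = -1*0 = 0)
1/((Z(-194) - j) + Y(171)) = 1/((0 - 1*16691) + 11*171) = 1/((0 - 16691) + 1881) = 1/(-16691 + 1881) = 1/(-14810) = -1/14810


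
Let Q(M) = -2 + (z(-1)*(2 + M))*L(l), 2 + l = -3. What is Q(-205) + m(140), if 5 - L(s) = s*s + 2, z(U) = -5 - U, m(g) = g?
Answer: -17726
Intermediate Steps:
l = -5 (l = -2 - 3 = -5)
L(s) = 3 - s² (L(s) = 5 - (s*s + 2) = 5 - (s² + 2) = 5 - (2 + s²) = 5 + (-2 - s²) = 3 - s²)
Q(M) = 174 + 88*M (Q(M) = -2 + ((-5 - 1*(-1))*(2 + M))*(3 - 1*(-5)²) = -2 + ((-5 + 1)*(2 + M))*(3 - 1*25) = -2 + (-4*(2 + M))*(3 - 25) = -2 + (-8 - 4*M)*(-22) = -2 + (176 + 88*M) = 174 + 88*M)
Q(-205) + m(140) = (174 + 88*(-205)) + 140 = (174 - 18040) + 140 = -17866 + 140 = -17726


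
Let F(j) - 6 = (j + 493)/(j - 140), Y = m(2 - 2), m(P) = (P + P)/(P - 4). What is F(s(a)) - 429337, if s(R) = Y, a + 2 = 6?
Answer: -60106833/140 ≈ -4.2933e+5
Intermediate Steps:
a = 4 (a = -2 + 6 = 4)
m(P) = 2*P/(-4 + P) (m(P) = (2*P)/(-4 + P) = 2*P/(-4 + P))
Y = 0 (Y = 2*(2 - 2)/(-4 + (2 - 2)) = 2*0/(-4 + 0) = 2*0/(-4) = 2*0*(-1/4) = 0)
s(R) = 0
F(j) = 6 + (493 + j)/(-140 + j) (F(j) = 6 + (j + 493)/(j - 140) = 6 + (493 + j)/(-140 + j))
F(s(a)) - 429337 = (-347 + 7*0)/(-140 + 0) - 429337 = (-347 + 0)/(-140) - 429337 = -1/140*(-347) - 429337 = 347/140 - 429337 = -60106833/140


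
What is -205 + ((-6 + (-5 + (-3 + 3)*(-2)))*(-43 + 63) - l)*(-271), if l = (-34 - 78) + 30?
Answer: 37193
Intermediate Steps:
l = -82 (l = -112 + 30 = -82)
-205 + ((-6 + (-5 + (-3 + 3)*(-2)))*(-43 + 63) - l)*(-271) = -205 + ((-6 + (-5 + (-3 + 3)*(-2)))*(-43 + 63) - 1*(-82))*(-271) = -205 + ((-6 + (-5 + 0*(-2)))*20 + 82)*(-271) = -205 + ((-6 + (-5 + 0))*20 + 82)*(-271) = -205 + ((-6 - 5)*20 + 82)*(-271) = -205 + (-11*20 + 82)*(-271) = -205 + (-220 + 82)*(-271) = -205 - 138*(-271) = -205 + 37398 = 37193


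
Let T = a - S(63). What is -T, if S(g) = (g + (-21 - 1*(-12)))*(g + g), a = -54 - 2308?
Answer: 9166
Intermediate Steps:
a = -2362
S(g) = 2*g*(-9 + g) (S(g) = (g + (-21 + 12))*(2*g) = (g - 9)*(2*g) = (-9 + g)*(2*g) = 2*g*(-9 + g))
T = -9166 (T = -2362 - 2*63*(-9 + 63) = -2362 - 2*63*54 = -2362 - 1*6804 = -2362 - 6804 = -9166)
-T = -1*(-9166) = 9166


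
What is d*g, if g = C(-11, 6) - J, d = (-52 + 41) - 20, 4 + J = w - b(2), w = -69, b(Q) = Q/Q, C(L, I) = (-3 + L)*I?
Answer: 310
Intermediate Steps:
C(L, I) = I*(-3 + L)
b(Q) = 1
J = -74 (J = -4 + (-69 - 1*1) = -4 + (-69 - 1) = -4 - 70 = -74)
d = -31 (d = -11 - 20 = -31)
g = -10 (g = 6*(-3 - 11) - 1*(-74) = 6*(-14) + 74 = -84 + 74 = -10)
d*g = -31*(-10) = 310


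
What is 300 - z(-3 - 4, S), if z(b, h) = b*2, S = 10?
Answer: 314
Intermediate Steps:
z(b, h) = 2*b
300 - z(-3 - 4, S) = 300 - 2*(-3 - 4) = 300 - 2*(-7) = 300 - 1*(-14) = 300 + 14 = 314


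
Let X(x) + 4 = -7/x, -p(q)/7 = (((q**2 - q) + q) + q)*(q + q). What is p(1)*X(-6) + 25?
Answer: 313/3 ≈ 104.33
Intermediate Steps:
p(q) = -14*q*(q + q**2) (p(q) = -7*(((q**2 - q) + q) + q)*(q + q) = -7*(q**2 + q)*2*q = -7*(q + q**2)*2*q = -14*q*(q + q**2))
X(x) = -4 - 7/x
p(1)*X(-6) + 25 = (14*1**2*(-1 - 1*1))*(-4 - 7/(-6)) + 25 = (14*1*(-1 - 1))*(-4 - 7*(-1/6)) + 25 = (14*1*(-2))*(-4 + 7/6) + 25 = -28*(-17/6) + 25 = 238/3 + 25 = 313/3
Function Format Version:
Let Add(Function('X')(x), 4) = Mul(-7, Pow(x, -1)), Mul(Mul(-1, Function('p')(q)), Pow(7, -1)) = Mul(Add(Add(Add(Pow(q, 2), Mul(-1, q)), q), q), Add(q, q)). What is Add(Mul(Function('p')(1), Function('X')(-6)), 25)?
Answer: Rational(313, 3) ≈ 104.33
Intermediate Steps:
Function('p')(q) = Mul(-14, q, Add(q, Pow(q, 2))) (Function('p')(q) = Mul(-7, Mul(Add(Add(Add(Pow(q, 2), Mul(-1, q)), q), q), Add(q, q))) = Mul(-7, Mul(Add(Pow(q, 2), q), Mul(2, q))) = Mul(-7, Mul(Add(q, Pow(q, 2)), Mul(2, q))) = Mul(-7, Mul(2, q, Add(q, Pow(q, 2)))) = Mul(-14, q, Add(q, Pow(q, 2))))
Function('X')(x) = Add(-4, Mul(-7, Pow(x, -1)))
Add(Mul(Function('p')(1), Function('X')(-6)), 25) = Add(Mul(Mul(14, Pow(1, 2), Add(-1, Mul(-1, 1))), Add(-4, Mul(-7, Pow(-6, -1)))), 25) = Add(Mul(Mul(14, 1, Add(-1, -1)), Add(-4, Mul(-7, Rational(-1, 6)))), 25) = Add(Mul(Mul(14, 1, -2), Add(-4, Rational(7, 6))), 25) = Add(Mul(-28, Rational(-17, 6)), 25) = Add(Rational(238, 3), 25) = Rational(313, 3)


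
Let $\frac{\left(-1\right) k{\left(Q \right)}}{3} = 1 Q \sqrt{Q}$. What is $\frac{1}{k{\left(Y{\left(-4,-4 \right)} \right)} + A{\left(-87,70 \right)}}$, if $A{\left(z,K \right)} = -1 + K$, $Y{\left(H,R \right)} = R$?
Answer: $\frac{23}{1779} - \frac{8 i}{1779} \approx 0.012929 - 0.0044969 i$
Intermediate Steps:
$k{\left(Q \right)} = - 3 Q^{\frac{3}{2}}$ ($k{\left(Q \right)} = - 3 \cdot 1 Q \sqrt{Q} = - 3 Q \sqrt{Q} = - 3 Q^{\frac{3}{2}}$)
$\frac{1}{k{\left(Y{\left(-4,-4 \right)} \right)} + A{\left(-87,70 \right)}} = \frac{1}{- 3 \left(-4\right)^{\frac{3}{2}} + \left(-1 + 70\right)} = \frac{1}{- 3 \left(- 8 i\right) + 69} = \frac{1}{24 i + 69} = \frac{1}{69 + 24 i} = \frac{69 - 24 i}{5337}$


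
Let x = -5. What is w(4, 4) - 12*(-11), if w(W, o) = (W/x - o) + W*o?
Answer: 716/5 ≈ 143.20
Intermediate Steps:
w(W, o) = -o - W/5 + W*o (w(W, o) = (W/(-5) - o) + W*o = (W*(-⅕) - o) + W*o = (-W/5 - o) + W*o = (-o - W/5) + W*o = -o - W/5 + W*o)
w(4, 4) - 12*(-11) = (-1*4 - ⅕*4 + 4*4) - 12*(-11) = (-4 - ⅘ + 16) + 132 = 56/5 + 132 = 716/5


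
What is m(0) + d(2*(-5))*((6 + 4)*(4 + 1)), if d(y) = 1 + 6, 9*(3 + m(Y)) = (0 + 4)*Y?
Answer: 347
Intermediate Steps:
m(Y) = -3 + 4*Y/9 (m(Y) = -3 + ((0 + 4)*Y)/9 = -3 + (4*Y)/9 = -3 + 4*Y/9)
d(y) = 7
m(0) + d(2*(-5))*((6 + 4)*(4 + 1)) = (-3 + (4/9)*0) + 7*((6 + 4)*(4 + 1)) = (-3 + 0) + 7*(10*5) = -3 + 7*50 = -3 + 350 = 347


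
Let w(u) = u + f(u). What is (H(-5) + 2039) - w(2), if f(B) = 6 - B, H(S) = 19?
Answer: 2052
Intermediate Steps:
w(u) = 6 (w(u) = u + (6 - u) = 6)
(H(-5) + 2039) - w(2) = (19 + 2039) - 1*6 = 2058 - 6 = 2052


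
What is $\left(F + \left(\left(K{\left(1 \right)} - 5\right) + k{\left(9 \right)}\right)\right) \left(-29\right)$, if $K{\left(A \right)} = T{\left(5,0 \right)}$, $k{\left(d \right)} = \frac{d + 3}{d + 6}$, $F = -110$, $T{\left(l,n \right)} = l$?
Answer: $\frac{15834}{5} \approx 3166.8$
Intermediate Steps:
$k{\left(d \right)} = \frac{3 + d}{6 + d}$
$K{\left(A \right)} = 5$
$\left(F + \left(\left(K{\left(1 \right)} - 5\right) + k{\left(9 \right)}\right)\right) \left(-29\right) = \left(-110 + \left(\left(5 - 5\right) + \frac{3 + 9}{6 + 9}\right)\right) \left(-29\right) = \left(-110 + \left(\left(5 - 5\right) + \frac{1}{15} \cdot 12\right)\right) \left(-29\right) = \left(-110 + \left(0 + \frac{1}{15} \cdot 12\right)\right) \left(-29\right) = \left(-110 + \left(0 + \frac{4}{5}\right)\right) \left(-29\right) = \left(-110 + \frac{4}{5}\right) \left(-29\right) = \left(- \frac{546}{5}\right) \left(-29\right) = \frac{15834}{5}$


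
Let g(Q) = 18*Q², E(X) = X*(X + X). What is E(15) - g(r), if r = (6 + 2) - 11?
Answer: 288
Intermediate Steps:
E(X) = 2*X² (E(X) = X*(2*X) = 2*X²)
r = -3 (r = 8 - 11 = -3)
E(15) - g(r) = 2*15² - 18*(-3)² = 2*225 - 18*9 = 450 - 1*162 = 450 - 162 = 288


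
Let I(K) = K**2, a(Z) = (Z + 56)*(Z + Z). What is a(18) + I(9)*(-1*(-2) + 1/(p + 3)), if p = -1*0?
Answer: 2853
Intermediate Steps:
p = 0
a(Z) = 2*Z*(56 + Z) (a(Z) = (56 + Z)*(2*Z) = 2*Z*(56 + Z))
a(18) + I(9)*(-1*(-2) + 1/(p + 3)) = 2*18*(56 + 18) + 9**2*(-1*(-2) + 1/(0 + 3)) = 2*18*74 + 81*(2 + 1/3) = 2664 + 81*(2 + 1/3) = 2664 + 81*(7/3) = 2664 + 189 = 2853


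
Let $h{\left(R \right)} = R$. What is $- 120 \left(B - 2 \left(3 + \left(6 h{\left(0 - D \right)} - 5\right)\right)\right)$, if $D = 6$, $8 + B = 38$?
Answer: $-12720$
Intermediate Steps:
$B = 30$ ($B = -8 + 38 = 30$)
$- 120 \left(B - 2 \left(3 + \left(6 h{\left(0 - D \right)} - 5\right)\right)\right) = - 120 \left(30 - 2 \left(3 + \left(6 \left(0 - 6\right) - 5\right)\right)\right) = - 120 \left(30 - 2 \left(3 + \left(6 \left(-6\right) - 5\right)\right)\right) = - 120 \left(30 - 2 \left(3 - 41\right)\right) = - 120 \left(30 - -76\right) = - 120 \left(30 + 76\right) = \left(-120\right) 106 = -12720$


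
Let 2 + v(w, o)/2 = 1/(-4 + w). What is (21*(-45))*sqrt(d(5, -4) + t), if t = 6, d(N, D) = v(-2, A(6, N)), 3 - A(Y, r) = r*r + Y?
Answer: -315*sqrt(15) ≈ -1220.0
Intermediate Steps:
A(Y, r) = 3 - Y - r**2 (A(Y, r) = 3 - (r*r + Y) = 3 - (r**2 + Y) = 3 - (Y + r**2) = 3 + (-Y - r**2) = 3 - Y - r**2)
v(w, o) = -4 + 2/(-4 + w)
d(N, D) = -13/3 (d(N, D) = 2*(9 - 2*(-2))/(-4 - 2) = 2*(9 + 4)/(-6) = 2*(-1/6)*13 = -13/3)
(21*(-45))*sqrt(d(5, -4) + t) = (21*(-45))*sqrt(-13/3 + 6) = -315*sqrt(15)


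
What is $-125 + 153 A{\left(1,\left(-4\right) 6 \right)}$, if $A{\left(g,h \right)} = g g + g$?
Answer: $181$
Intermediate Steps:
$A{\left(g,h \right)} = g + g^{2}$ ($A{\left(g,h \right)} = g^{2} + g = g + g^{2}$)
$-125 + 153 A{\left(1,\left(-4\right) 6 \right)} = -125 + 153 \cdot 1 \left(1 + 1\right) = -125 + 153 \cdot 1 \cdot 2 = -125 + 153 \cdot 2 = -125 + 306 = 181$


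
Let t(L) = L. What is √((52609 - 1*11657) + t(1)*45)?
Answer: √40997 ≈ 202.48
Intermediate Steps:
√((52609 - 1*11657) + t(1)*45) = √((52609 - 1*11657) + 1*45) = √((52609 - 11657) + 45) = √(40952 + 45) = √40997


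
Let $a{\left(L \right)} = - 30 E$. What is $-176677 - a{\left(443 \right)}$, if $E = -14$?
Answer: $-177097$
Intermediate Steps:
$a{\left(L \right)} = 420$ ($a{\left(L \right)} = \left(-30\right) \left(-14\right) = 420$)
$-176677 - a{\left(443 \right)} = -176677 - 420 = -177097$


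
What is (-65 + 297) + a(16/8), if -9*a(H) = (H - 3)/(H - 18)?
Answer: 33407/144 ≈ 231.99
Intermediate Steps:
a(H) = -(-3 + H)/(9*(-18 + H)) (a(H) = -(H - 3)/(9*(H - 18)) = -(-3 + H)/(9*(-18 + H)))
(-65 + 297) + a(16/8) = (-65 + 297) + (3 - 16/8)/(9*(-18 + 16/8)) = 232 + (3 - 16/8)/(9*(-18 + 16*(⅛))) = 232 + (3 - 1*2)/(9*(-18 + 2)) = 232 + (⅑)*(3 - 2)/(-16) = 232 + (⅑)*(-1/16)*1 = 232 - 1/144 = 33407/144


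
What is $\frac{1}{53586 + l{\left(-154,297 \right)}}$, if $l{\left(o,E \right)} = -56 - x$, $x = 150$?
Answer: $\frac{1}{53380} \approx 1.8734 \cdot 10^{-5}$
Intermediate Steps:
$l{\left(o,E \right)} = -206$ ($l{\left(o,E \right)} = -56 - 150 = -206$)
$\frac{1}{53586 + l{\left(-154,297 \right)}} = \frac{1}{53586 - 206} = \frac{1}{53380}$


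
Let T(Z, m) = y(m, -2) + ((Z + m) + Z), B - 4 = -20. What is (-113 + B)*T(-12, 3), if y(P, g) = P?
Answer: 2322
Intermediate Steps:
B = -16 (B = 4 - 20 = -16)
T(Z, m) = 2*Z + 2*m (T(Z, m) = m + ((Z + m) + Z) = m + (m + 2*Z) = 2*Z + 2*m)
(-113 + B)*T(-12, 3) = (-113 - 16)*(2*(-12) + 2*3) = -129*(-24 + 6) = -129*(-18) = 2322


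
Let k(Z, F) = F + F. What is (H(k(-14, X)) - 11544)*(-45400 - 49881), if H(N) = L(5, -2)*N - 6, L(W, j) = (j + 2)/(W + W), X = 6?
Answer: 1100495550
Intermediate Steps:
k(Z, F) = 2*F
L(W, j) = (2 + j)/(2*W) (L(W, j) = (2 + j)/((2*W)) = (2 + j)*(1/(2*W)) = (2 + j)/(2*W))
H(N) = -6 (H(N) = ((½)*(2 - 2)/5)*N - 6 = ((½)*(⅕)*0)*N - 6 = 0*N - 6 = 0 - 6 = -6)
(H(k(-14, X)) - 11544)*(-45400 - 49881) = (-6 - 11544)*(-45400 - 49881) = -11550*(-95281) = 1100495550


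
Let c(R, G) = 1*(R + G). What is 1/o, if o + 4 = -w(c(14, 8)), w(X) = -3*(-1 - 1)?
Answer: -⅒ ≈ -0.10000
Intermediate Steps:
c(R, G) = G + R (c(R, G) = 1*(G + R) = G + R)
w(X) = 6 (w(X) = -3*(-2) = 6)
o = -10 (o = -4 - 1*6 = -4 - 6 = -10)
1/o = 1/(-10) = -⅒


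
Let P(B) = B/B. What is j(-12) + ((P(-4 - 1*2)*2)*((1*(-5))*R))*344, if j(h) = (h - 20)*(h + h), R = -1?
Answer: 4208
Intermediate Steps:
P(B) = 1
j(h) = 2*h*(-20 + h) (j(h) = (-20 + h)*(2*h) = 2*h*(-20 + h))
j(-12) + ((P(-4 - 1*2)*2)*((1*(-5))*R))*344 = 2*(-12)*(-20 - 12) + ((1*2)*((1*(-5))*(-1)))*344 = 2*(-12)*(-32) + (2*(-5*(-1)))*344 = 768 + (2*5)*344 = 768 + 10*344 = 768 + 3440 = 4208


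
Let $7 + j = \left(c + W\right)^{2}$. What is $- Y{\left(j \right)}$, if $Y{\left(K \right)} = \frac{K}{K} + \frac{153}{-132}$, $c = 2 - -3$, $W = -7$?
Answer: $\frac{7}{44} \approx 0.15909$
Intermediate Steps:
$c = 5$ ($c = 2 + 3 = 5$)
$j = -3$ ($j = -7 + \left(5 - 7\right)^{2} = -7 + \left(-2\right)^{2} = -7 + 4 = -3$)
$Y{\left(K \right)} = - \frac{7}{44}$ ($Y{\left(K \right)} = 1 + 153 \left(- \frac{1}{132}\right) = 1 - \frac{51}{44} = - \frac{7}{44}$)
$- Y{\left(j \right)} = \left(-1\right) \left(- \frac{7}{44}\right) = \frac{7}{44}$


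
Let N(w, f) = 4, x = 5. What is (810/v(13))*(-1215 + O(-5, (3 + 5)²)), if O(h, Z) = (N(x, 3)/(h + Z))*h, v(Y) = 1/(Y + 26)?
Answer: -2265160950/59 ≈ -3.8393e+7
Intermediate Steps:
v(Y) = 1/(26 + Y)
O(h, Z) = 4*h/(Z + h) (O(h, Z) = (4/(h + Z))*h = (4/(Z + h))*h = 4*h/(Z + h))
(810/v(13))*(-1215 + O(-5, (3 + 5)²)) = (810/(1/(26 + 13)))*(-1215 + 4*(-5)/((3 + 5)² - 5)) = (810/(1/39))*(-1215 + 4*(-5)/(8² - 5)) = (810/(1/39))*(-1215 + 4*(-5)/(64 - 5)) = (810*39)*(-1215 + 4*(-5)/59) = 31590*(-1215 + 4*(-5)*(1/59)) = 31590*(-1215 - 20/59) = 31590*(-71705/59) = -2265160950/59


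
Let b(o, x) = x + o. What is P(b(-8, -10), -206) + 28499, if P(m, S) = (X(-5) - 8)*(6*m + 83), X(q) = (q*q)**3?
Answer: -361926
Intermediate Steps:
X(q) = q**6 (X(q) = (q**2)**3 = q**6)
b(o, x) = o + x
P(m, S) = 1296211 + 93702*m (P(m, S) = ((-5)**6 - 8)*(6*m + 83) = (15625 - 8)*(83 + 6*m) = 15617*(83 + 6*m) = 1296211 + 93702*m)
P(b(-8, -10), -206) + 28499 = (1296211 + 93702*(-8 - 10)) + 28499 = (1296211 + 93702*(-18)) + 28499 = (1296211 - 1686636) + 28499 = -390425 + 28499 = -361926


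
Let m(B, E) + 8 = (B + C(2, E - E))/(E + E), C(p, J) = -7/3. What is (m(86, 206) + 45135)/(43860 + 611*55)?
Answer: 55777223/95746740 ≈ 0.58255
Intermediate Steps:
C(p, J) = -7/3 (C(p, J) = -7*⅓ = -7/3)
m(B, E) = -8 + (-7/3 + B)/(2*E) (m(B, E) = -8 + (B - 7/3)/(E + E) = -8 + (-7/3 + B)/((2*E)) = -8 + (-7/3 + B)*(1/(2*E)) = -8 + (-7/3 + B)/(2*E))
(m(86, 206) + 45135)/(43860 + 611*55) = ((⅙)*(-7 - 48*206 + 3*86)/206 + 45135)/(43860 + 611*55) = ((⅙)*(1/206)*(-7 - 9888 + 258) + 45135)/(43860 + 33605) = ((⅙)*(1/206)*(-9637) + 45135)/77465 = (-9637/1236 + 45135)*(1/77465) = (55777223/1236)*(1/77465) = 55777223/95746740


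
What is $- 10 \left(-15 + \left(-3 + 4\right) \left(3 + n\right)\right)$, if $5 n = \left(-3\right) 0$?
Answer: $120$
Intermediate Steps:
$n = 0$ ($n = \frac{\left(-3\right) 0}{5} = \frac{1}{5} \cdot 0 = 0$)
$- 10 \left(-15 + \left(-3 + 4\right) \left(3 + n\right)\right) = - 10 \left(-15 + \left(-3 + 4\right) \left(3 + 0\right)\right) = - 10 \left(-15 + 1 \cdot 3\right) = - 10 \left(-15 + 3\right) = \left(-10\right) \left(-12\right) = 120$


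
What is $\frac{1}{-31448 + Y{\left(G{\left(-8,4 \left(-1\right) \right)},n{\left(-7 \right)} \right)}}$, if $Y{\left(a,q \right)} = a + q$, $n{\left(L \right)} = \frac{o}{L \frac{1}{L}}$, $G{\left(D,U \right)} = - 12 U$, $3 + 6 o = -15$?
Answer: $- \frac{1}{31403} \approx -3.1844 \cdot 10^{-5}$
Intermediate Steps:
$o = -3$ ($o = - \frac{1}{2} + \frac{1}{6} \left(-15\right) = - \frac{1}{2} - \frac{5}{2} = -3$)
$n{\left(L \right)} = -3$ ($n{\left(L \right)} = - \frac{3}{L \frac{1}{L}} = - \frac{3}{1} = \left(-3\right) 1 = -3$)
$\frac{1}{-31448 + Y{\left(G{\left(-8,4 \left(-1\right) \right)},n{\left(-7 \right)} \right)}} = \frac{1}{-31448 - \left(3 + 12 \cdot 4 \left(-1\right)\right)} = \frac{1}{-31448 - -45} = \frac{1}{-31448 + \left(48 - 3\right)} = \frac{1}{-31448 + 45} = \frac{1}{-31403} = - \frac{1}{31403}$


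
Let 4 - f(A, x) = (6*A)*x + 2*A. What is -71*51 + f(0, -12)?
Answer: -3617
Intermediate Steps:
f(A, x) = 4 - 2*A - 6*A*x (f(A, x) = 4 - ((6*A)*x + 2*A) = 4 - (6*A*x + 2*A) = 4 - (2*A + 6*A*x) = 4 + (-2*A - 6*A*x) = 4 - 2*A - 6*A*x)
-71*51 + f(0, -12) = -71*51 + (4 - 2*0 - 6*0*(-12)) = -3621 + (4 + 0 + 0) = -3621 + 4 = -3617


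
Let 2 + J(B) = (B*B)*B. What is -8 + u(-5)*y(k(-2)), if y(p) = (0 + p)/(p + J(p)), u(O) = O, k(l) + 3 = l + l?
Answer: -2851/352 ≈ -8.0994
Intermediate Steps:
J(B) = -2 + B**3 (J(B) = -2 + (B*B)*B = -2 + B**2*B = -2 + B**3)
k(l) = -3 + 2*l (k(l) = -3 + (l + l) = -3 + 2*l)
y(p) = p/(-2 + p + p**3) (y(p) = (0 + p)/(p + (-2 + p**3)) = p/(-2 + p + p**3))
-8 + u(-5)*y(k(-2)) = -8 - 5*(-3 + 2*(-2))/(-2 + (-3 + 2*(-2)) + (-3 + 2*(-2))**3) = -8 - 5*(-3 - 4)/(-2 + (-3 - 4) + (-3 - 4)**3) = -8 - (-35)/(-2 - 7 + (-7)**3) = -8 - (-35)/(-2 - 7 - 343) = -8 - (-35)/(-352) = -8 - (-35)*(-1)/352 = -8 - 5*7/352 = -8 - 35/352 = -2851/352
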